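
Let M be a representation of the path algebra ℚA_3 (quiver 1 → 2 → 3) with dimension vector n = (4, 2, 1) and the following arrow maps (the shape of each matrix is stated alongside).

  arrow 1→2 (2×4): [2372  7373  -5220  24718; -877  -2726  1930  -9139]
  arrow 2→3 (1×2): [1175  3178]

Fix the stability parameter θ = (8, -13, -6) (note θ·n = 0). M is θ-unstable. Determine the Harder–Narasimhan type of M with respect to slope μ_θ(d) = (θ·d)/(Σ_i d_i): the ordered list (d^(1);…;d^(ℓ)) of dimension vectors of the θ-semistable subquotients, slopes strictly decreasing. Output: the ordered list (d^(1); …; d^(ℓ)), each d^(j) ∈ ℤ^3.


Via rank(M_{q-1}∘⋯∘M_p): M ≅ I[1,1]^2, I[1,2], I[1,3].
μ_θ-semistable layers: μ^(1)=8; μ^(2)=-5/2; μ^(3)=-11/3

((2, 0, 0); (1, 1, 0); (1, 1, 1))


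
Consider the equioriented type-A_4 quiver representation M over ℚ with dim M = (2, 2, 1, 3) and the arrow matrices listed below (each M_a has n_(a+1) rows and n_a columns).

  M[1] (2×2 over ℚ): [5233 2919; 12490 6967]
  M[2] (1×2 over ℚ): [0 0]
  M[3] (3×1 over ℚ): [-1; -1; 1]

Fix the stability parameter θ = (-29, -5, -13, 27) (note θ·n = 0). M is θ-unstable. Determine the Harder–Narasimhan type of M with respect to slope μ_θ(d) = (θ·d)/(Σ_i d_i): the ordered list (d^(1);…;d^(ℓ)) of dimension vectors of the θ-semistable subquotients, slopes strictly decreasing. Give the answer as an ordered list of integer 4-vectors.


Barcode: M ≅ I[1,2]^2, I[3,4], I[4,4]^2. HN layers by μ_θ (4 steps, strictly decreasing):
  μ^(1)=27; μ^(2)=-5; μ^(3)=-13; μ^(4)=-29

((0, 0, 0, 3); (0, 2, 0, 0); (0, 0, 1, 0); (2, 0, 0, 0))


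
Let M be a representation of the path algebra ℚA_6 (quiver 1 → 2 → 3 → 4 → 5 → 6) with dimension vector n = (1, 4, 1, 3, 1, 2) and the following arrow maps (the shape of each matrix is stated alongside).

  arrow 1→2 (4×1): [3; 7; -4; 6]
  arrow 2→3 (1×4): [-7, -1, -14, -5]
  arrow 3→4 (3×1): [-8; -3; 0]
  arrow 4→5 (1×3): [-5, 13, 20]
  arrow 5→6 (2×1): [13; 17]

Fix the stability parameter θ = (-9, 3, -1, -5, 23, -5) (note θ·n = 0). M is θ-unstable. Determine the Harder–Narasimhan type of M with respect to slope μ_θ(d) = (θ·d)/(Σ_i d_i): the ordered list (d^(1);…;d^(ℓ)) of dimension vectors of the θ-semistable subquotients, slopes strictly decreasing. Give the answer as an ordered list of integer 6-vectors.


Interval decomposition of M: I[1,6], I[2,2]^3, I[4,4]^2, I[6,6].
HN type (ℓ=5): μ^(1)=9; μ^(2)=3; μ^(3)=-1; μ^(4)=-5; μ^(5)=-9

((0, 0, 0, 0, 1, 1); (0, 3, 0, 0, 0, 0); (0, 1, 1, 1, 0, 0); (0, 0, 0, 2, 0, 1); (1, 0, 0, 0, 0, 0))


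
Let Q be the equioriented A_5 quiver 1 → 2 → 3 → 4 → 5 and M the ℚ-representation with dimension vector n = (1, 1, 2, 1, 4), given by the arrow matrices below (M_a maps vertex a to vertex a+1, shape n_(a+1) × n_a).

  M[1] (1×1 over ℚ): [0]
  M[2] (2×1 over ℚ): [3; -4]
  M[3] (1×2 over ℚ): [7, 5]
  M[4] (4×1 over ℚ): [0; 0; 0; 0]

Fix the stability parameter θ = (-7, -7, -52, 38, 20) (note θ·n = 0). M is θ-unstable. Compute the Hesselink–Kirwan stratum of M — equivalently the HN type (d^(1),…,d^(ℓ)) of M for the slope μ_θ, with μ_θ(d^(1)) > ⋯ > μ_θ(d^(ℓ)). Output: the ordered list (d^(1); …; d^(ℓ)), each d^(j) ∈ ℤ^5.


Interval decomposition of M: I[1,1], I[2,4], I[3,3], I[5,5]^4.
HN type (ℓ=5): μ^(1)=38; μ^(2)=20; μ^(3)=-7; μ^(4)=-59/2; μ^(5)=-52

((0, 0, 0, 1, 0); (0, 0, 0, 0, 4); (1, 0, 0, 0, 0); (0, 1, 1, 0, 0); (0, 0, 1, 0, 0))


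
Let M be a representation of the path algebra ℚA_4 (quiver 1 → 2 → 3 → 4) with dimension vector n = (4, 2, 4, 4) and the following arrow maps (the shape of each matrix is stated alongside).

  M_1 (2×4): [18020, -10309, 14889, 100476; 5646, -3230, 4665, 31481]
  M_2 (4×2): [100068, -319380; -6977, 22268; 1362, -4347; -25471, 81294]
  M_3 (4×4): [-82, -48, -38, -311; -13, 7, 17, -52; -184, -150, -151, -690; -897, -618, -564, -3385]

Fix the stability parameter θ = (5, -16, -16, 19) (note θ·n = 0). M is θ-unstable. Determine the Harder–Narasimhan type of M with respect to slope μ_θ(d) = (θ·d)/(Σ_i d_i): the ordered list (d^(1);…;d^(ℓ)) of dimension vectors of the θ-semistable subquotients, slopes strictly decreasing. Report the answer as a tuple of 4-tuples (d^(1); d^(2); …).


Interval decomposition of M: I[1,1]^2, I[1,4]^2, I[3,4]^2.
HN type (ℓ=4): μ^(1)=19; μ^(2)=5; μ^(3)=-9; μ^(4)=-16

((0, 0, 0, 4); (2, 0, 0, 0); (2, 2, 2, 0); (0, 0, 2, 0))


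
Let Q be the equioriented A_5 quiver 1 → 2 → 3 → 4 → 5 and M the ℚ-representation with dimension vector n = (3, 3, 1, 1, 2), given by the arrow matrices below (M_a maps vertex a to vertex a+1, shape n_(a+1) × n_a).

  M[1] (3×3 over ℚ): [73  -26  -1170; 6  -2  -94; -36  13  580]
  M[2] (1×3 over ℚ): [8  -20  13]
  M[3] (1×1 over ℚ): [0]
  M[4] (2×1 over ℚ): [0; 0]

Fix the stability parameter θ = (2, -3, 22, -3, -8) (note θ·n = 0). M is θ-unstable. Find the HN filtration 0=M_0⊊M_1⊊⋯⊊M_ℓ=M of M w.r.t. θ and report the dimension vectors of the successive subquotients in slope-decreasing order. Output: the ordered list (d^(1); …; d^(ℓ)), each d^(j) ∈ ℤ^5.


Interval decomposition of M: I[1,2]^2, I[1,3], I[4,4], I[5,5]^2.
HN type (ℓ=4): μ^(1)=22; μ^(2)=-1/2; μ^(3)=-3; μ^(4)=-8

((0, 0, 1, 0, 0); (3, 3, 0, 0, 0); (0, 0, 0, 1, 0); (0, 0, 0, 0, 2))


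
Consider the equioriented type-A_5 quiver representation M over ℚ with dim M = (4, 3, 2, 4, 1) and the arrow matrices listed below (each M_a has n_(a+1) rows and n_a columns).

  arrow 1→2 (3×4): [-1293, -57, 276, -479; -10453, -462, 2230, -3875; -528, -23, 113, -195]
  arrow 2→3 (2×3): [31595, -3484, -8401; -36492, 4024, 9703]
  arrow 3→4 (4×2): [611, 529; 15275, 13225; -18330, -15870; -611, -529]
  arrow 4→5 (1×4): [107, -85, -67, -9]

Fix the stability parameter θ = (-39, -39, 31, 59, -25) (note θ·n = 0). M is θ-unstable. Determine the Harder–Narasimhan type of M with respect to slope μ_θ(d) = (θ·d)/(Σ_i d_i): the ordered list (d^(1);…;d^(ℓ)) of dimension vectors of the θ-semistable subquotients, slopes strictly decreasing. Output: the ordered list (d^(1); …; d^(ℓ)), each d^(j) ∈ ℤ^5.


Barcode: M ≅ I[1,1], I[1,2], I[1,3], I[1,5], I[4,4]^3. HN layers by μ_θ (4 steps, strictly decreasing):
  μ^(1)=59; μ^(2)=31; μ^(3)=65/3; μ^(4)=-39

((0, 0, 0, 3, 0); (0, 0, 1, 0, 0); (0, 0, 1, 1, 1); (4, 3, 0, 0, 0))


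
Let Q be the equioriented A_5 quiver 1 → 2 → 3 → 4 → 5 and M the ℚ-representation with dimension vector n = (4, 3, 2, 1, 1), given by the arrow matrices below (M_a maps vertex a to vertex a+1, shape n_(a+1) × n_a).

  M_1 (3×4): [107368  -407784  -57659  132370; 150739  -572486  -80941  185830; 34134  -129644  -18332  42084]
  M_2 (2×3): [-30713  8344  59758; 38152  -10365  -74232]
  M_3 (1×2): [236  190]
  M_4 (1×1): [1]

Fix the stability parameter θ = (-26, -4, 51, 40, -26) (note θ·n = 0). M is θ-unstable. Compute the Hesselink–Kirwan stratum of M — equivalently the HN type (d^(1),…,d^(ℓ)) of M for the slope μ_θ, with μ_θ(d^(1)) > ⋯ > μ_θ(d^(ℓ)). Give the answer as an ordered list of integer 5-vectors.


Interval decomposition of M: I[1,1], I[1,2], I[1,3], I[1,5].
HN type (ℓ=4): μ^(1)=51; μ^(2)=65/3; μ^(3)=-4; μ^(4)=-26

((0, 0, 1, 0, 0); (0, 0, 1, 1, 1); (0, 3, 0, 0, 0); (4, 0, 0, 0, 0))


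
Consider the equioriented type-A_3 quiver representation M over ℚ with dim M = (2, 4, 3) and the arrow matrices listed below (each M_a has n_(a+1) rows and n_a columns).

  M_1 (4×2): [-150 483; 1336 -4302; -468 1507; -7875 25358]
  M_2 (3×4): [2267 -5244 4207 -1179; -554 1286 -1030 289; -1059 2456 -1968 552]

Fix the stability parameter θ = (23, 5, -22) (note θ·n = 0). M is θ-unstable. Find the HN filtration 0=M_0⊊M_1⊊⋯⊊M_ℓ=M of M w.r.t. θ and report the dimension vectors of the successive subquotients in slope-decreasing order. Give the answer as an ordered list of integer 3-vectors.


Barcode: M ≅ I[1,3]^2, I[2,2], I[2,3]. HN layers by μ_θ (3 steps, strictly decreasing):
  μ^(1)=5; μ^(2)=2; μ^(3)=-17/2

((0, 1, 0); (2, 2, 2); (0, 1, 1))


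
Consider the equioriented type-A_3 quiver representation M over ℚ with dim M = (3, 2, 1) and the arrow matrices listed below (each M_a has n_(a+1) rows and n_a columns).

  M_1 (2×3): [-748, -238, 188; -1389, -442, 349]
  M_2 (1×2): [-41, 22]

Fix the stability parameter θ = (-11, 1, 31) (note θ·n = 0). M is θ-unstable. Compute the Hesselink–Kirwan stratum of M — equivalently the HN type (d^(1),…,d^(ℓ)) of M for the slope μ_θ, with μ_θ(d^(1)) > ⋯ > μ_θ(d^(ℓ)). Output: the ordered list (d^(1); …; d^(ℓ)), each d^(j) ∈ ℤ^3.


Barcode: M ≅ I[1,1], I[1,2], I[1,3]. HN layers by μ_θ (3 steps, strictly decreasing):
  μ^(1)=31; μ^(2)=1; μ^(3)=-11

((0, 0, 1); (0, 2, 0); (3, 0, 0))


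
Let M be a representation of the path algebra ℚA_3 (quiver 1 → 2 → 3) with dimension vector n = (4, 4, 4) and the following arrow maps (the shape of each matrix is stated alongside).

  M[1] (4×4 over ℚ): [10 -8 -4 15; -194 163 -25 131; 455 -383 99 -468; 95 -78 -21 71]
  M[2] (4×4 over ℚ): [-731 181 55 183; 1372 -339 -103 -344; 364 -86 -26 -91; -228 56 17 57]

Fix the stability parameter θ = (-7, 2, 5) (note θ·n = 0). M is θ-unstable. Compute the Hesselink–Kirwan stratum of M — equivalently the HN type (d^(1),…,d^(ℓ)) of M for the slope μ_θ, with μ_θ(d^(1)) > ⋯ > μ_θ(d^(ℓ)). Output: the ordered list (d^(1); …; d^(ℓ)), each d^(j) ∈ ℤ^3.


Barcode: M ≅ I[1,3]^4. HN layers by μ_θ (3 steps, strictly decreasing):
  μ^(1)=5; μ^(2)=2; μ^(3)=-7

((0, 0, 4); (0, 4, 0); (4, 0, 0))


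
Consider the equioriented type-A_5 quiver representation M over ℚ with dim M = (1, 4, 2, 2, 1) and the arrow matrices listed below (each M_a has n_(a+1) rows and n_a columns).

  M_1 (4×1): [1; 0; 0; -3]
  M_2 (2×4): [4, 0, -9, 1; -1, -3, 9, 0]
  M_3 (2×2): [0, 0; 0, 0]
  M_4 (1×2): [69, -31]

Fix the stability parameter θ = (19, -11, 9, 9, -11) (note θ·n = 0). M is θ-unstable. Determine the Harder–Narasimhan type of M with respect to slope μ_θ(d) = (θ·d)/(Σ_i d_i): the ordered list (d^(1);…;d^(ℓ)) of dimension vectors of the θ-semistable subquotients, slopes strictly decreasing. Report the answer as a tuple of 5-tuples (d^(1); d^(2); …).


Interval decomposition of M: I[1,3], I[2,2]^2, I[2,3], I[4,4], I[4,5].
HN type (ℓ=4): μ^(1)=9; μ^(2)=4; μ^(3)=-1; μ^(4)=-11

((0, 0, 2, 1, 0); (1, 1, 0, 0, 0); (0, 0, 0, 1, 1); (0, 3, 0, 0, 0))


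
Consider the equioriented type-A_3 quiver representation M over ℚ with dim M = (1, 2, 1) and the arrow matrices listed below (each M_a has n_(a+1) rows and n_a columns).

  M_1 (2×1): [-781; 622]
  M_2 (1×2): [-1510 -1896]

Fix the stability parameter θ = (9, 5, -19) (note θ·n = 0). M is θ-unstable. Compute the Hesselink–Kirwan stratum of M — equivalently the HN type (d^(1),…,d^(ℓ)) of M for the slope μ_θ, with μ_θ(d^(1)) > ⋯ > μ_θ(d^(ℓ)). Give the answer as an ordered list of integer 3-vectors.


Interval decomposition of M: I[1,3], I[2,2].
HN type (ℓ=2): μ^(1)=5; μ^(2)=-5/3

((0, 1, 0); (1, 1, 1))


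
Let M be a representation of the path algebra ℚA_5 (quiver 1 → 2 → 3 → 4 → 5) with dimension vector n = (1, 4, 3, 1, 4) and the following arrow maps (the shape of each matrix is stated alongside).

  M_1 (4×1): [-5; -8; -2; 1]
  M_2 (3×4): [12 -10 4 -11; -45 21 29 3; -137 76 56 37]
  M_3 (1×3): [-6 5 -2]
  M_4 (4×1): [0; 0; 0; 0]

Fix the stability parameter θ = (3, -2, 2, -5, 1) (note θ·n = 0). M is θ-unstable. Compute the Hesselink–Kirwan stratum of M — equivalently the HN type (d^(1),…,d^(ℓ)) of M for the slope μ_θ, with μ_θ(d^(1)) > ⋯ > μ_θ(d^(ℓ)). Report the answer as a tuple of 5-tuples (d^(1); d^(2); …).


Interval decomposition of M: I[1,3], I[2,2], I[2,3], I[2,4], I[5,5]^4.
HN type (ℓ=5): μ^(1)=2; μ^(2)=1; μ^(3)=1/2; μ^(4)=-3/2; μ^(5)=-2

((0, 0, 2, 0, 0); (0, 0, 0, 0, 4); (1, 1, 0, 0, 0); (0, 0, 1, 1, 0); (0, 3, 0, 0, 0))


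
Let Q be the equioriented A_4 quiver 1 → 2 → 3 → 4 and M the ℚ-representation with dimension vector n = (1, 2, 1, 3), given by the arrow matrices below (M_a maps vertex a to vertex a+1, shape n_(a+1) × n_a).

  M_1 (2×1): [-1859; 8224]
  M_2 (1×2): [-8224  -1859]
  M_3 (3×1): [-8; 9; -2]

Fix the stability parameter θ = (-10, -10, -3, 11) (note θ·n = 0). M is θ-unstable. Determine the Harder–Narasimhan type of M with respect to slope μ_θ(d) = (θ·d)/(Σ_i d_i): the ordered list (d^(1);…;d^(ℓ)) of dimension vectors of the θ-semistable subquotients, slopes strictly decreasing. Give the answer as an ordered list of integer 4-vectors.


Barcode: M ≅ I[1,2], I[2,4], I[4,4]^2. HN layers by μ_θ (3 steps, strictly decreasing):
  μ^(1)=11; μ^(2)=-3; μ^(3)=-10

((0, 0, 0, 3); (0, 0, 1, 0); (1, 2, 0, 0))


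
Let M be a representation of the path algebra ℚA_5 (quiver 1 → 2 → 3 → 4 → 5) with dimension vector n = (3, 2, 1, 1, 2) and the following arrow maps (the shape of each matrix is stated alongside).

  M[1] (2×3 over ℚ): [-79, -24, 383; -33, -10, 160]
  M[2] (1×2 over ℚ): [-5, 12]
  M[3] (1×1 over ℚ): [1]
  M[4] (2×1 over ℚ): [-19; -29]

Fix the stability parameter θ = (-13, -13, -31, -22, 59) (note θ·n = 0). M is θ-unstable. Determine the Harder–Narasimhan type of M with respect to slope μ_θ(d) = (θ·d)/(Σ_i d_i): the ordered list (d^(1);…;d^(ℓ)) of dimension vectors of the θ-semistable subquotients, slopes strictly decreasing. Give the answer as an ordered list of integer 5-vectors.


Barcode: M ≅ I[1,1], I[1,2], I[1,5], I[5,5]. HN layers by μ_θ (3 steps, strictly decreasing):
  μ^(1)=59; μ^(2)=-13; μ^(3)=-79/4

((0, 0, 0, 0, 2); (2, 1, 0, 0, 0); (1, 1, 1, 1, 0))


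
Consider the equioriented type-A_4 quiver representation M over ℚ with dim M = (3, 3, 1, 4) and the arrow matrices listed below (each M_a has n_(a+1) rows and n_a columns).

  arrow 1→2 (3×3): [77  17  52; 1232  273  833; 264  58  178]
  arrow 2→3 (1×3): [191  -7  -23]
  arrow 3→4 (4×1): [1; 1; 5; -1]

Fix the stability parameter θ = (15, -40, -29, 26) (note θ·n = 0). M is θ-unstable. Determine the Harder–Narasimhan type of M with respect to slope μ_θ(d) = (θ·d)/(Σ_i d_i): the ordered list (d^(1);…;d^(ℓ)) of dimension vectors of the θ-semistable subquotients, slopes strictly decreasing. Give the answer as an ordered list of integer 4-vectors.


Via rank(M_{q-1}∘⋯∘M_p): M ≅ I[1,1], I[1,2], I[1,4], I[2,2], I[4,4]^3.
μ_θ-semistable layers: μ^(1)=26; μ^(2)=15; μ^(3)=-25/2; μ^(4)=-18; μ^(5)=-40

((0, 0, 0, 4); (1, 0, 0, 0); (1, 1, 0, 0); (1, 1, 1, 0); (0, 1, 0, 0))


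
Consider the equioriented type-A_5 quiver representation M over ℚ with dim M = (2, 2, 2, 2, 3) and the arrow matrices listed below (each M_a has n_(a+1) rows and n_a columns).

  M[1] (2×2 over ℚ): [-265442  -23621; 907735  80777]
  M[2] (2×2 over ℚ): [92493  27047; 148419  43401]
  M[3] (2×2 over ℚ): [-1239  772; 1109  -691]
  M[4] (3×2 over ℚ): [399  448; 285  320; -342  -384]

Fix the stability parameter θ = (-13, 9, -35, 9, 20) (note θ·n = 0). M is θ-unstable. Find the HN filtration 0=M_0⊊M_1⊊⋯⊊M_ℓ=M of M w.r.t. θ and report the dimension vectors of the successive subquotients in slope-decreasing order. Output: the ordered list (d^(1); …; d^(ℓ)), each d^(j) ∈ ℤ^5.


Interval decomposition of M: I[1,2], I[1,5], I[3,4], I[5,5]^2.
HN type (ℓ=4): μ^(1)=20; μ^(2)=9; μ^(3)=-13; μ^(4)=-35

((0, 0, 0, 0, 3); (0, 1, 0, 2, 0); (2, 1, 1, 0, 0); (0, 0, 1, 0, 0))


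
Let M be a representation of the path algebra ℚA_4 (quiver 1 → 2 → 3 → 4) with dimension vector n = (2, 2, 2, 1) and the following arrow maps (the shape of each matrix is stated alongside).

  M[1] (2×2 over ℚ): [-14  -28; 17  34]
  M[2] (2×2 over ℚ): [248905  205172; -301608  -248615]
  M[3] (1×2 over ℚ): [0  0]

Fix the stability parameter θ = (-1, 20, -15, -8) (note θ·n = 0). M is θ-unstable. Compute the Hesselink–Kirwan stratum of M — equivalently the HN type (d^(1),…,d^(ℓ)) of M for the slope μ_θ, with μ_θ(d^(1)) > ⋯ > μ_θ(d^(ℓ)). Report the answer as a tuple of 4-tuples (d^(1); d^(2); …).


Interval decomposition of M: I[1,1], I[1,3], I[2,3], I[4,4].
HN type (ℓ=3): μ^(1)=5/2; μ^(2)=-1; μ^(3)=-8

((0, 2, 2, 0); (2, 0, 0, 0); (0, 0, 0, 1))


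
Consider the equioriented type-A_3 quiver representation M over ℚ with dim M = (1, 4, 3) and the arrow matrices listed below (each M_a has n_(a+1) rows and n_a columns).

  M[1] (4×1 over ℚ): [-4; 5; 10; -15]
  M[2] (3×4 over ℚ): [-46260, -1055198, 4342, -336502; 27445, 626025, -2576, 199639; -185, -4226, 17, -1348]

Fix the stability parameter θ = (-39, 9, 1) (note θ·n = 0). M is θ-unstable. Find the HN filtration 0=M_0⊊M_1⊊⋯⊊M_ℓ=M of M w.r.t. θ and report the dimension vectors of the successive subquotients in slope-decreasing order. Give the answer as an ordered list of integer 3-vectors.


Barcode: M ≅ I[1,2], I[2,3]^3. HN layers by μ_θ (3 steps, strictly decreasing):
  μ^(1)=9; μ^(2)=5; μ^(3)=-39

((0, 1, 0); (0, 3, 3); (1, 0, 0))


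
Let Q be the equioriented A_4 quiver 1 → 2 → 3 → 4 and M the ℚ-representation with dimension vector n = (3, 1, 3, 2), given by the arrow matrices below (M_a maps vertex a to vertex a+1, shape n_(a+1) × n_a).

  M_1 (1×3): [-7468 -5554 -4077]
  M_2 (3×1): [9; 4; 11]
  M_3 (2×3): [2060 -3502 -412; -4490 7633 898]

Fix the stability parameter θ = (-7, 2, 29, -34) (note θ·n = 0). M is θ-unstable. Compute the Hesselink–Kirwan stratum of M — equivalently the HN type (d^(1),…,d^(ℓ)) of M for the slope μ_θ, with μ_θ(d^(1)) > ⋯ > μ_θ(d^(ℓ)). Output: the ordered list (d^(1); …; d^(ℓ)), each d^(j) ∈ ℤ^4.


Interval decomposition of M: I[1,1]^2, I[1,3], I[3,3], I[3,4], I[4,4].
HN type (ℓ=5): μ^(1)=29; μ^(2)=2; μ^(3)=-5/2; μ^(4)=-7; μ^(5)=-34

((0, 0, 2, 0); (0, 1, 0, 0); (0, 0, 1, 1); (3, 0, 0, 0); (0, 0, 0, 1))


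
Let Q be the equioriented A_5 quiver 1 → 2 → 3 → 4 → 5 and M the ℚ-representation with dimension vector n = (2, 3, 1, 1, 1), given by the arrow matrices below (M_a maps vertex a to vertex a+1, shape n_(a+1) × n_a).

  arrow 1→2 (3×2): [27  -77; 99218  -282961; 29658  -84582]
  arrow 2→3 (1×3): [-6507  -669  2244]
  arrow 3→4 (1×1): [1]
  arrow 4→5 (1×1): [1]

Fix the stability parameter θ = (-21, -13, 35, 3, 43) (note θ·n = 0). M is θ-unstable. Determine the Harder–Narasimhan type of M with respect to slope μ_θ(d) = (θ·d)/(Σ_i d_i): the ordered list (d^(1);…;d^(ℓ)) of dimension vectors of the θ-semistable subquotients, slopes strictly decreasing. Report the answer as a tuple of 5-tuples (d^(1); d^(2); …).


Interval decomposition of M: I[1,2], I[1,5], I[2,2].
HN type (ℓ=4): μ^(1)=43; μ^(2)=19; μ^(3)=-13; μ^(4)=-21

((0, 0, 0, 0, 1); (0, 0, 1, 1, 0); (0, 3, 0, 0, 0); (2, 0, 0, 0, 0))


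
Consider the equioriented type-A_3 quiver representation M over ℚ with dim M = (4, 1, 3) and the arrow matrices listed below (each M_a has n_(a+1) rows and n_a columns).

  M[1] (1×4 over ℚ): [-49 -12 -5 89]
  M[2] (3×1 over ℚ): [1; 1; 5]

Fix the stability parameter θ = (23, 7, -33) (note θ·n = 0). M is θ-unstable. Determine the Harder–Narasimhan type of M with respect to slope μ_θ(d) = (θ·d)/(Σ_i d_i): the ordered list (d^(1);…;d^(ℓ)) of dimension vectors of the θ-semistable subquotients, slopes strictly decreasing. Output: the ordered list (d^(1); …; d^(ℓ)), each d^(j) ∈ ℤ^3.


Barcode: M ≅ I[1,1]^3, I[1,3], I[3,3]^2. HN layers by μ_θ (3 steps, strictly decreasing):
  μ^(1)=23; μ^(2)=-1; μ^(3)=-33

((3, 0, 0); (1, 1, 1); (0, 0, 2))


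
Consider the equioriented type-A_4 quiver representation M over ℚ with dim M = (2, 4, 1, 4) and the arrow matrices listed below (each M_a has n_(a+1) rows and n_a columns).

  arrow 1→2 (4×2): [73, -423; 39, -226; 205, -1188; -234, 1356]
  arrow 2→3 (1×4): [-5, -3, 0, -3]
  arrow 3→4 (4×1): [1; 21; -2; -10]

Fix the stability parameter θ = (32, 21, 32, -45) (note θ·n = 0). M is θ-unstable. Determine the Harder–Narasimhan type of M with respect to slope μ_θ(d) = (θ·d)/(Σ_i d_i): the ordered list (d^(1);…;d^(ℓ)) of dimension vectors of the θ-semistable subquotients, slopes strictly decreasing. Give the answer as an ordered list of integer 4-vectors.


Via rank(M_{q-1}∘⋯∘M_p): M ≅ I[1,2], I[1,4], I[2,2]^2, I[4,4]^3.
μ_θ-semistable layers: μ^(1)=53/2; μ^(2)=21; μ^(3)=10; μ^(4)=-45

((1, 1, 0, 0); (0, 2, 0, 0); (1, 1, 1, 1); (0, 0, 0, 3))


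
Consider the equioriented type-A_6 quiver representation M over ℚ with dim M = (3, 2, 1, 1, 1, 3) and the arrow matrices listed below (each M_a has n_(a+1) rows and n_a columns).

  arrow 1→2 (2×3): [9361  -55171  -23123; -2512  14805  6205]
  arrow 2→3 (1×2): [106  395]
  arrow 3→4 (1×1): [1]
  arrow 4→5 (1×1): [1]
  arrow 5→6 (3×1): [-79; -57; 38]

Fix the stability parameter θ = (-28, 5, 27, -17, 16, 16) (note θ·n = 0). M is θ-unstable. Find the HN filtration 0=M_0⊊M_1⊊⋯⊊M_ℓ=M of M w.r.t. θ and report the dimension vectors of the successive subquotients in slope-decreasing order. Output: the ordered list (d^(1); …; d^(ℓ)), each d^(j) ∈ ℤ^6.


Interval decomposition of M: I[1,1], I[1,2], I[1,6], I[6,6]^2.
HN type (ℓ=3): μ^(1)=16; μ^(2)=5; μ^(3)=-28

((0, 0, 0, 0, 1, 3); (0, 2, 1, 1, 0, 0); (3, 0, 0, 0, 0, 0))


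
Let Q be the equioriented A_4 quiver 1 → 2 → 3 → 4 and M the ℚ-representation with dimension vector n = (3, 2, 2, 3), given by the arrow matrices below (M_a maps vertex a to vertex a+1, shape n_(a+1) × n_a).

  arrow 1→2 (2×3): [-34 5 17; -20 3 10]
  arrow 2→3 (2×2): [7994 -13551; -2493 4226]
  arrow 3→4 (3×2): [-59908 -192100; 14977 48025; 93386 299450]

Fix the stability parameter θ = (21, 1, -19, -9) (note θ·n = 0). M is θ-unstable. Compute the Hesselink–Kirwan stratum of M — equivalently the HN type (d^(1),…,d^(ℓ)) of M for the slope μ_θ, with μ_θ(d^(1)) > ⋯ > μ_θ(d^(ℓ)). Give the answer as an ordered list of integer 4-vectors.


Via rank(M_{q-1}∘⋯∘M_p): M ≅ I[1,1], I[1,3], I[1,4], I[4,4]^2.
μ_θ-semistable layers: μ^(1)=21; μ^(2)=1; μ^(3)=-3/2; μ^(4)=-9

((1, 0, 0, 0); (1, 1, 1, 0); (1, 1, 1, 1); (0, 0, 0, 2))


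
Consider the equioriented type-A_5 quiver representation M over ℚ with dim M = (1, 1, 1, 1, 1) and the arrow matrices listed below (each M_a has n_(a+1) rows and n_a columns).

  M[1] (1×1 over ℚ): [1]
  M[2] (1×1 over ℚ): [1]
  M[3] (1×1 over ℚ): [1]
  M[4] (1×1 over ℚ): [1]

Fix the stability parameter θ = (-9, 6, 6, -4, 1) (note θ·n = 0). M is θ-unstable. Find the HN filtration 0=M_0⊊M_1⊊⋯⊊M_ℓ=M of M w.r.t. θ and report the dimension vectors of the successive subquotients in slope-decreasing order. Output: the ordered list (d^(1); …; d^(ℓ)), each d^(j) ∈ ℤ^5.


Via rank(M_{q-1}∘⋯∘M_p): M ≅ I[1,5].
μ_θ-semistable layers: μ^(1)=9/4; μ^(2)=-9

((0, 1, 1, 1, 1); (1, 0, 0, 0, 0))


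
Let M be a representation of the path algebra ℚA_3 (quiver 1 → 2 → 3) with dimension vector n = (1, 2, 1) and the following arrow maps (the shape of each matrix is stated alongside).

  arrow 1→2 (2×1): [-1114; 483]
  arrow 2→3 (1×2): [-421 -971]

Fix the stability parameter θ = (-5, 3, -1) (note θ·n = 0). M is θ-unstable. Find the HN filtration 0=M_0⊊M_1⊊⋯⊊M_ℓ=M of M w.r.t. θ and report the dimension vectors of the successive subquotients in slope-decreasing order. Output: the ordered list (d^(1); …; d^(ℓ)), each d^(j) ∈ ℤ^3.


Barcode: M ≅ I[1,3], I[2,2]. HN layers by μ_θ (3 steps, strictly decreasing):
  μ^(1)=3; μ^(2)=1; μ^(3)=-5

((0, 1, 0); (0, 1, 1); (1, 0, 0))


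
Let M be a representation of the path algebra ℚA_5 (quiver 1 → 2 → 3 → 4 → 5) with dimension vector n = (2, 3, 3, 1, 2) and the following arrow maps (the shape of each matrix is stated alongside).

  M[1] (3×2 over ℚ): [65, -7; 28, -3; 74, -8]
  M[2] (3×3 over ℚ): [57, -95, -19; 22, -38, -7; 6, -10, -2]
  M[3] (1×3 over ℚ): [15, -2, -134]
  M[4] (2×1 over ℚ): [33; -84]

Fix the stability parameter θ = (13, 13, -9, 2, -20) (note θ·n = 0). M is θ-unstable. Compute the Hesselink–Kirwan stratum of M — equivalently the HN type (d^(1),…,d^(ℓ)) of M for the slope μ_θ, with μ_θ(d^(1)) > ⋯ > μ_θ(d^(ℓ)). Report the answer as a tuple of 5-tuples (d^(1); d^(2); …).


Via rank(M_{q-1}∘⋯∘M_p): M ≅ I[1,2], I[1,5], I[2,3], I[3,3], I[5,5].
μ_θ-semistable layers: μ^(1)=13; μ^(2)=2; μ^(3)=-1/5; μ^(4)=-9; μ^(5)=-20

((1, 1, 0, 0, 0); (0, 1, 1, 0, 0); (1, 1, 1, 1, 1); (0, 0, 1, 0, 0); (0, 0, 0, 0, 1))


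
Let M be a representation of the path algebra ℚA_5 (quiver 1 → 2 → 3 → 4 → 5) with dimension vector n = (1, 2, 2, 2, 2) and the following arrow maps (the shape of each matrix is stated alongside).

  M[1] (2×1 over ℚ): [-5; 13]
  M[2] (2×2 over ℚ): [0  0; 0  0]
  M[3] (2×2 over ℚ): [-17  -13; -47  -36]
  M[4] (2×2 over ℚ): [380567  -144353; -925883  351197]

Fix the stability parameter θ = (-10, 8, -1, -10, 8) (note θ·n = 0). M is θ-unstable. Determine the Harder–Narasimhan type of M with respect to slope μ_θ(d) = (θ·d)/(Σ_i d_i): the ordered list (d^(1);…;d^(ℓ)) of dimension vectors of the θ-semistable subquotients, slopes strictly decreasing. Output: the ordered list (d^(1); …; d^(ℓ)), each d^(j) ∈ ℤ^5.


Interval decomposition of M: I[1,2], I[2,2], I[3,4], I[3,5], I[5,5].
HN type (ℓ=3): μ^(1)=8; μ^(2)=-11/2; μ^(3)=-10

((0, 2, 0, 0, 2); (0, 0, 2, 2, 0); (1, 0, 0, 0, 0))


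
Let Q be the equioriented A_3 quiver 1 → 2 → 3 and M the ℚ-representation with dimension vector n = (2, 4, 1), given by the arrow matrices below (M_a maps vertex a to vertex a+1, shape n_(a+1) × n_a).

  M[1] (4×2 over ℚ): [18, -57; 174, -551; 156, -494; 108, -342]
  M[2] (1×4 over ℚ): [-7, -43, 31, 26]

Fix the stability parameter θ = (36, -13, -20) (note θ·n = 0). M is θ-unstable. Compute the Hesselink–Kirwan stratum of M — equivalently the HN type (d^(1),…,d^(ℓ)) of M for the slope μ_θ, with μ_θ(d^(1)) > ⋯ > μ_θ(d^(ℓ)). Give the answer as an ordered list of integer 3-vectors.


Barcode: M ≅ I[1,1], I[1,3], I[2,2]^3. HN layers by μ_θ (3 steps, strictly decreasing):
  μ^(1)=36; μ^(2)=1; μ^(3)=-13

((1, 0, 0); (1, 1, 1); (0, 3, 0))


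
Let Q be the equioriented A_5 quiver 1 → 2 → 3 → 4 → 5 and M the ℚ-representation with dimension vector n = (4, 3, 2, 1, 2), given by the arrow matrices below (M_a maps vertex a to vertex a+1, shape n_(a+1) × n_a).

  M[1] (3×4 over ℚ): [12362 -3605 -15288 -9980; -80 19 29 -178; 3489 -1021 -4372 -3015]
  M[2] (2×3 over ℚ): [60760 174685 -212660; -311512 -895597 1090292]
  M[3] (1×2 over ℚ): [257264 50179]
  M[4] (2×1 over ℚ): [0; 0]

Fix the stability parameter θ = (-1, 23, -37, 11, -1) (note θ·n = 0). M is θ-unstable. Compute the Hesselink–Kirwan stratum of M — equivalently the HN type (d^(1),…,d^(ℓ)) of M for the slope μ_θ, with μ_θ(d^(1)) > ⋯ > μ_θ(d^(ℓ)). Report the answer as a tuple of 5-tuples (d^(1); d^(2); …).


Via rank(M_{q-1}∘⋯∘M_p): M ≅ I[1,1], I[1,2]^2, I[1,4], I[3,3], I[5,5]^2.
μ_θ-semistable layers: μ^(1)=23; μ^(2)=11; μ^(3)=-1; μ^(4)=-5; μ^(5)=-37

((0, 2, 0, 0, 0); (0, 0, 0, 1, 0); (3, 0, 0, 0, 2); (1, 1, 1, 0, 0); (0, 0, 1, 0, 0))


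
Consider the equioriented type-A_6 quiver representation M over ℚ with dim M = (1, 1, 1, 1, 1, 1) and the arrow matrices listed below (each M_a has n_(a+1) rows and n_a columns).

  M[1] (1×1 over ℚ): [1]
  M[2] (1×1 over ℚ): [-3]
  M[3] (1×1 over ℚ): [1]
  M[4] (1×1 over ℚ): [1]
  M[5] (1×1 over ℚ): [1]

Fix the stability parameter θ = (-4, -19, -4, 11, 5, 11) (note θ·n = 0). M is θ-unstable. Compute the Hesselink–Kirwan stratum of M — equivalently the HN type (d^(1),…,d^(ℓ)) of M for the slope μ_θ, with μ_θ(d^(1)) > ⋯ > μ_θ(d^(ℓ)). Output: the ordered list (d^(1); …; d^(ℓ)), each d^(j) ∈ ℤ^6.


Via rank(M_{q-1}∘⋯∘M_p): M ≅ I[1,6].
μ_θ-semistable layers: μ^(1)=11; μ^(2)=8; μ^(3)=-4; μ^(4)=-23/2

((0, 0, 0, 0, 0, 1); (0, 0, 0, 1, 1, 0); (0, 0, 1, 0, 0, 0); (1, 1, 0, 0, 0, 0))


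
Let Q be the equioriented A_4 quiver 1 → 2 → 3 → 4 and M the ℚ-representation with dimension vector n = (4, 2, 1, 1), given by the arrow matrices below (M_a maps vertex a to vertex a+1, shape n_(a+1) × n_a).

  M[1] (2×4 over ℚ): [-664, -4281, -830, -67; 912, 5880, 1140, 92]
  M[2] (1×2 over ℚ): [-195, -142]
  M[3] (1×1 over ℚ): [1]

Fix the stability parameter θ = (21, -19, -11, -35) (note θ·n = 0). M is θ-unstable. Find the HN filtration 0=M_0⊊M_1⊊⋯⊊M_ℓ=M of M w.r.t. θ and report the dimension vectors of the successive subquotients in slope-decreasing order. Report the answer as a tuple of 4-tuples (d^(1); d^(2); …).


Barcode: M ≅ I[1,1]^2, I[1,2], I[1,4]. HN layers by μ_θ (3 steps, strictly decreasing):
  μ^(1)=21; μ^(2)=1; μ^(3)=-11

((2, 0, 0, 0); (1, 1, 0, 0); (1, 1, 1, 1))


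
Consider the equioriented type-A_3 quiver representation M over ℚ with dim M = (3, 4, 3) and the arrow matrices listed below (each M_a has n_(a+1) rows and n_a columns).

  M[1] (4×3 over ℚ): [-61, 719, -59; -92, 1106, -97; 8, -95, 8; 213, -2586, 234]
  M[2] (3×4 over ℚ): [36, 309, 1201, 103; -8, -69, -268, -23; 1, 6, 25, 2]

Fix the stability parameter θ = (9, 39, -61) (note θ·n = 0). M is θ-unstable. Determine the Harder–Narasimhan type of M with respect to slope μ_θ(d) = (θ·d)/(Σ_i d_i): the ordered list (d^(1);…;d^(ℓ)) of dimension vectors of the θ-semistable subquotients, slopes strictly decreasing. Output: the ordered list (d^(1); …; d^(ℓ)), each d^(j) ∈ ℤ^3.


Interval decomposition of M: I[1,2], I[1,3]^2, I[2,3].
HN type (ℓ=4): μ^(1)=39; μ^(2)=9; μ^(3)=-13/3; μ^(4)=-11

((0, 1, 0); (1, 0, 0); (2, 2, 2); (0, 1, 1))


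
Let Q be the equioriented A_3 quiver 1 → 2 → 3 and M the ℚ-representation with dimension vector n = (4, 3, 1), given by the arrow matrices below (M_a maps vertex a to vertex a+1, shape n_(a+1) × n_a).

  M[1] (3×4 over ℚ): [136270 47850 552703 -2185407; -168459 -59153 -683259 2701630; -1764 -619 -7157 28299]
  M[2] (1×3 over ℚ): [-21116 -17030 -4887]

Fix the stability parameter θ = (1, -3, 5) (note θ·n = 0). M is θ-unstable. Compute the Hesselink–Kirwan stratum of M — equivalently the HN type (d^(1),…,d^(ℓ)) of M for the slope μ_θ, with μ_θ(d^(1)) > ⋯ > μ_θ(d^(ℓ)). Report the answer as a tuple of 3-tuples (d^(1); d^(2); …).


Interval decomposition of M: I[1,1], I[1,2]^2, I[1,3].
HN type (ℓ=3): μ^(1)=5; μ^(2)=1; μ^(3)=-1

((0, 0, 1); (1, 0, 0); (3, 3, 0))


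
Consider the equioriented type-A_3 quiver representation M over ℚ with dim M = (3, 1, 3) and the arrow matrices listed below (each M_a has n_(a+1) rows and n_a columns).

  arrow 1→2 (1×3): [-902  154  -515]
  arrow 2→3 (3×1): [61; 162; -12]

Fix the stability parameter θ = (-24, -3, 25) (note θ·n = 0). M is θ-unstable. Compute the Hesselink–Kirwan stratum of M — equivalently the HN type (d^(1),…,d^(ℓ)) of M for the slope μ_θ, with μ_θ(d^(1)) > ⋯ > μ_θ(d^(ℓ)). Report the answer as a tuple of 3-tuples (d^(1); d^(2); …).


Interval decomposition of M: I[1,1]^2, I[1,3], I[3,3]^2.
HN type (ℓ=3): μ^(1)=25; μ^(2)=-3; μ^(3)=-24

((0, 0, 3); (0, 1, 0); (3, 0, 0))


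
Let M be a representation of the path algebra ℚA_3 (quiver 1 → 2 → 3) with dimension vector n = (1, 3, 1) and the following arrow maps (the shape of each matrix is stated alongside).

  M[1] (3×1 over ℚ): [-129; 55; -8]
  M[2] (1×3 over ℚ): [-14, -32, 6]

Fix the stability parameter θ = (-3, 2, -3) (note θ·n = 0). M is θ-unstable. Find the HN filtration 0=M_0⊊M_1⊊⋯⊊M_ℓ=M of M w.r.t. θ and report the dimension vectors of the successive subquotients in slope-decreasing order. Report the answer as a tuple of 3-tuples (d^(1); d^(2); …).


Via rank(M_{q-1}∘⋯∘M_p): M ≅ I[1,3], I[2,2]^2.
μ_θ-semistable layers: μ^(1)=2; μ^(2)=-1/2; μ^(3)=-3

((0, 2, 0); (0, 1, 1); (1, 0, 0))


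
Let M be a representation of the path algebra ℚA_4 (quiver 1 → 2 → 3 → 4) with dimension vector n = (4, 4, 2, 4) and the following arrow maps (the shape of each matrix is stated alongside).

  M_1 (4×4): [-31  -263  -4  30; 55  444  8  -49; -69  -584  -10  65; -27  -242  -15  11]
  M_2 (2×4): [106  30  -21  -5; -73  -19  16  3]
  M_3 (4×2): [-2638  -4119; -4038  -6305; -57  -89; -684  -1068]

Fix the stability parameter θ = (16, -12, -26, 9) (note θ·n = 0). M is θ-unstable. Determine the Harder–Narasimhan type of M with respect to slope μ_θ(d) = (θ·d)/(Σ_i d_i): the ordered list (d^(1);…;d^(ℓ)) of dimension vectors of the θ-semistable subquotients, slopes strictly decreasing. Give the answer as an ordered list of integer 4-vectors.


Via rank(M_{q-1}∘⋯∘M_p): M ≅ I[1,2]^2, I[1,4]^2, I[4,4]^2.
μ_θ-semistable layers: μ^(1)=9; μ^(2)=2; μ^(3)=-22/3

((0, 0, 0, 4); (2, 2, 0, 0); (2, 2, 2, 0))


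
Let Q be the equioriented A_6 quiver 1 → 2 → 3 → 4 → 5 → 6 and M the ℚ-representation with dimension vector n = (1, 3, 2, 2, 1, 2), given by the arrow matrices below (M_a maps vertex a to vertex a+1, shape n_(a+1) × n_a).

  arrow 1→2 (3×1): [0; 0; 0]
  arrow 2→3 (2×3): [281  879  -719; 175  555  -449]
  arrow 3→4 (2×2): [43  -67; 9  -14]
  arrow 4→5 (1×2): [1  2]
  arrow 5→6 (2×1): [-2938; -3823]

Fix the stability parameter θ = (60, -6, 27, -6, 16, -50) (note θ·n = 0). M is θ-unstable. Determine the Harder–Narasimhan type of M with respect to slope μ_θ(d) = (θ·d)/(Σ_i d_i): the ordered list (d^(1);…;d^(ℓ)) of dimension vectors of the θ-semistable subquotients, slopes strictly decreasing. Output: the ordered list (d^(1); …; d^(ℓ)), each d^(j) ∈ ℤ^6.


Barcode: M ≅ I[1,1], I[2,2], I[2,4], I[2,6], I[6,6]. HN layers by μ_θ (5 steps, strictly decreasing):
  μ^(1)=60; μ^(2)=21/2; μ^(3)=-13/4; μ^(4)=-6; μ^(5)=-50

((1, 0, 0, 0, 0, 0); (0, 0, 1, 1, 0, 0); (0, 0, 1, 1, 1, 1); (0, 3, 0, 0, 0, 0); (0, 0, 0, 0, 0, 1))


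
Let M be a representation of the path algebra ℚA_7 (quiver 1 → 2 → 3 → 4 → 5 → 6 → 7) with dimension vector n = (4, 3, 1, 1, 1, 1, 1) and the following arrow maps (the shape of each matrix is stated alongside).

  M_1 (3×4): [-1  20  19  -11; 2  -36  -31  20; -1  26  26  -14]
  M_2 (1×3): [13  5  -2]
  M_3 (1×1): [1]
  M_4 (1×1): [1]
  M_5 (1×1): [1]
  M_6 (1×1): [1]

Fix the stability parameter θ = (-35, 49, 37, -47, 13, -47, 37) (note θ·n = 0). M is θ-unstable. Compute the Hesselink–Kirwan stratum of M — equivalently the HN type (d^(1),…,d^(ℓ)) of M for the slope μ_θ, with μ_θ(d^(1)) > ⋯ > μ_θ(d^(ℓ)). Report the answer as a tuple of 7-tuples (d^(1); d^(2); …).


Barcode: M ≅ I[1,1], I[1,2]^2, I[1,7]. HN layers by μ_θ (4 steps, strictly decreasing):
  μ^(1)=49; μ^(2)=37; μ^(3)=1; μ^(4)=-35

((0, 2, 0, 0, 0, 0, 0); (0, 0, 0, 0, 0, 0, 1); (0, 1, 1, 1, 1, 1, 0); (4, 0, 0, 0, 0, 0, 0))


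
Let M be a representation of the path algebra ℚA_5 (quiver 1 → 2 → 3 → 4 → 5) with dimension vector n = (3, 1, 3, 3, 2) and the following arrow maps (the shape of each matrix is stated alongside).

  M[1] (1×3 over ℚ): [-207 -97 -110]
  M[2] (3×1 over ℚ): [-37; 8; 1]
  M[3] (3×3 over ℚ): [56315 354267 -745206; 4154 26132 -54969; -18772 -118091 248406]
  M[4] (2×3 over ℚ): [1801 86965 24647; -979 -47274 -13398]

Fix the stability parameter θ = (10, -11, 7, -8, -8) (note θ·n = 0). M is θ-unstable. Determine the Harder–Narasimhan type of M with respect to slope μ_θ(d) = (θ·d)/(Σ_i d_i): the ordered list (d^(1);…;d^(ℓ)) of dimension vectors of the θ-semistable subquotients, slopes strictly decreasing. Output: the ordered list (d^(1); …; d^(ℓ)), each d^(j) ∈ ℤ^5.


Barcode: M ≅ I[1,1]^2, I[1,5], I[3,4], I[3,5]. HN layers by μ_θ (4 steps, strictly decreasing):
  μ^(1)=10; μ^(2)=-1/2; μ^(3)=-2; μ^(4)=-3

((2, 0, 0, 0, 0); (0, 0, 1, 1, 0); (1, 1, 1, 1, 1); (0, 0, 1, 1, 1))


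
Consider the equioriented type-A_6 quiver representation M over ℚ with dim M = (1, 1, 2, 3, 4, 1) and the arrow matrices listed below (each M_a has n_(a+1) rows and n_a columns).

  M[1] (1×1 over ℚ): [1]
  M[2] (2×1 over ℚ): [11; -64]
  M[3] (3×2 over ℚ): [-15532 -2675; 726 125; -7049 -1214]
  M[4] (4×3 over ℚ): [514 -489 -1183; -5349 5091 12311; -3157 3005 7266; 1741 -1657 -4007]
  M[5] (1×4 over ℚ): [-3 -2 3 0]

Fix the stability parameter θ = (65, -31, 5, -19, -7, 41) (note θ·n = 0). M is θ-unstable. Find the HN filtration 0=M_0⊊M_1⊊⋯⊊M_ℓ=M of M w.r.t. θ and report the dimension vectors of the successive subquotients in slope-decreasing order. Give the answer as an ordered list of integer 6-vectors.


Barcode: M ≅ I[1,6], I[3,5], I[4,5], I[5,5]. HN layers by μ_θ (4 steps, strictly decreasing):
  μ^(1)=41; μ^(2)=13/5; μ^(3)=-7; μ^(4)=-19

((0, 0, 0, 0, 0, 1); (1, 1, 1, 1, 1, 0); (0, 0, 1, 1, 3, 0); (0, 0, 0, 1, 0, 0))


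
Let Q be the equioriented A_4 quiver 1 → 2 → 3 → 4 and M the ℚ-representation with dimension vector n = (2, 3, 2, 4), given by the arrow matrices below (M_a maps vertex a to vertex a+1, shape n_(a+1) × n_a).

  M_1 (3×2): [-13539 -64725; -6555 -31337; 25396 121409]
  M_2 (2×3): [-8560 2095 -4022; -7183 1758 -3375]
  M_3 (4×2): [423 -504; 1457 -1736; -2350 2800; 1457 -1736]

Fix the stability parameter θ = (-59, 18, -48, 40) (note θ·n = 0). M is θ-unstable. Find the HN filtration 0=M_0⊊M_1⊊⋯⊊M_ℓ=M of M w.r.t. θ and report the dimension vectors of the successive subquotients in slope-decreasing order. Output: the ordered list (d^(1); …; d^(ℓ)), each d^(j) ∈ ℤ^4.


Barcode: M ≅ I[1,3], I[1,4], I[2,2], I[4,4]^3. HN layers by μ_θ (4 steps, strictly decreasing):
  μ^(1)=40; μ^(2)=18; μ^(3)=-15; μ^(4)=-59

((0, 0, 0, 4); (0, 1, 0, 0); (0, 2, 2, 0); (2, 0, 0, 0))


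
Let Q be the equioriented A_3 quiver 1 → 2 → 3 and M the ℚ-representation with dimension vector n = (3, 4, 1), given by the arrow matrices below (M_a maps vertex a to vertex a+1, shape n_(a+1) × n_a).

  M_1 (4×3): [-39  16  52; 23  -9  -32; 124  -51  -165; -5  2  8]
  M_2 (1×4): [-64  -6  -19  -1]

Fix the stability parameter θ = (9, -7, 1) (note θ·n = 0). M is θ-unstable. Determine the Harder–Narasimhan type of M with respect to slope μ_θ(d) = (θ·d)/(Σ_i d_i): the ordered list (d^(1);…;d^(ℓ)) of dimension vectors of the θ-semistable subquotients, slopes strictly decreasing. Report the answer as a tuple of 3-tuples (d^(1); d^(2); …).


Via rank(M_{q-1}∘⋯∘M_p): M ≅ I[1,2]^2, I[1,3], I[2,2].
μ_θ-semistable layers: μ^(1)=1; μ^(2)=-7

((3, 3, 1); (0, 1, 0))


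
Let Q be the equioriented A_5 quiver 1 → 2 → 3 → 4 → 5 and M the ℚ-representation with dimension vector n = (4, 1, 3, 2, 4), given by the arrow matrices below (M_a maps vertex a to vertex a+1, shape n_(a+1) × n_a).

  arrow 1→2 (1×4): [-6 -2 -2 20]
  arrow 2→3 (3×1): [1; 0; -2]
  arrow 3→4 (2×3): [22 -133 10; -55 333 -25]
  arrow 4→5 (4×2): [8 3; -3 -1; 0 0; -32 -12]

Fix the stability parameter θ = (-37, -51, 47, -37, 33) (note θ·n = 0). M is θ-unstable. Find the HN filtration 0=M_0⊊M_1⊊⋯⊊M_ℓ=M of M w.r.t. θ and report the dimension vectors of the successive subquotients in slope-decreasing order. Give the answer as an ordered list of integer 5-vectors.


Via rank(M_{q-1}∘⋯∘M_p): M ≅ I[1,1]^3, I[1,5], I[3,3], I[3,5], I[5,5]^2.
μ_θ-semistable layers: μ^(1)=47; μ^(2)=33; μ^(3)=5; μ^(4)=-37; μ^(5)=-44

((0, 0, 1, 0, 0); (0, 0, 0, 0, 4); (0, 0, 2, 2, 0); (3, 0, 0, 0, 0); (1, 1, 0, 0, 0))
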